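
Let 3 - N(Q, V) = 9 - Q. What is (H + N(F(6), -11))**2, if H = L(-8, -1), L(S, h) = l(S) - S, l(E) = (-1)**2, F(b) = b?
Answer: 81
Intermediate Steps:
l(E) = 1
N(Q, V) = -6 + Q (N(Q, V) = 3 - (9 - Q) = 3 + (-9 + Q) = -6 + Q)
L(S, h) = 1 - S
H = 9 (H = 1 - 1*(-8) = 1 + 8 = 9)
(H + N(F(6), -11))**2 = (9 + (-6 + 6))**2 = (9 + 0)**2 = 9**2 = 81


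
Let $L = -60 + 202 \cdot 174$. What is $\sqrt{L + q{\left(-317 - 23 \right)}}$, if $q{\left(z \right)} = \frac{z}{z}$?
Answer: $\sqrt{35089} \approx 187.32$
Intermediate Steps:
$L = 35088$ ($L = -60 + 35148 = 35088$)
$q{\left(z \right)} = 1$
$\sqrt{L + q{\left(-317 - 23 \right)}} = \sqrt{35088 + 1} = \sqrt{35089}$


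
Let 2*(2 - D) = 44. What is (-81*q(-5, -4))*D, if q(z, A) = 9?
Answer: 14580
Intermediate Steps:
D = -20 (D = 2 - 1/2*44 = 2 - 22 = -20)
(-81*q(-5, -4))*D = -81*9*(-20) = -729*(-20) = 14580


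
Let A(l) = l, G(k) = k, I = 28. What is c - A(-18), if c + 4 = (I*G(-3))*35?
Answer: -2926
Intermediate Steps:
c = -2944 (c = -4 + (28*(-3))*35 = -4 - 84*35 = -4 - 2940 = -2944)
c - A(-18) = -2944 - 1*(-18) = -2944 + 18 = -2926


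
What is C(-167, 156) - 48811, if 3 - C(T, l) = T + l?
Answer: -48797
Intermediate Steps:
C(T, l) = 3 - T - l (C(T, l) = 3 - (T + l) = 3 + (-T - l) = 3 - T - l)
C(-167, 156) - 48811 = (3 - 1*(-167) - 1*156) - 48811 = (3 + 167 - 156) - 48811 = 14 - 48811 = -48797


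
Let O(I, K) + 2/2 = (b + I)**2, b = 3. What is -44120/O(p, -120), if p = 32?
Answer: -5515/153 ≈ -36.046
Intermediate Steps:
O(I, K) = -1 + (3 + I)**2
-44120/O(p, -120) = -44120/(-1 + (3 + 32)**2) = -44120/(-1 + 35**2) = -44120/(-1 + 1225) = -44120/1224 = -44120*1/1224 = -5515/153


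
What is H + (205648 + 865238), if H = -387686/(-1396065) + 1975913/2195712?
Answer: 1094217052057303619/1021785557760 ≈ 1.0709e+6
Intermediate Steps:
H = 1203249928259/1021785557760 (H = -387686*(-1/1396065) + 1975913*(1/2195712) = 387686/1396065 + 1975913/2195712 = 1203249928259/1021785557760 ≈ 1.1776)
H + (205648 + 865238) = 1203249928259/1021785557760 + (205648 + 865238) = 1203249928259/1021785557760 + 1070886 = 1094217052057303619/1021785557760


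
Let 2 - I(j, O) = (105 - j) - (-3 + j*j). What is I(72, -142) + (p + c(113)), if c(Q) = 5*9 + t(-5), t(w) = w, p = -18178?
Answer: -12988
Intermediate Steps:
c(Q) = 40 (c(Q) = 5*9 - 5 = 45 - 5 = 40)
I(j, O) = -106 + j + j**2 (I(j, O) = 2 - ((105 - j) - (-3 + j*j)) = 2 - ((105 - j) - (-3 + j**2)) = 2 - ((105 - j) + (3 - j**2)) = 2 - (108 - j - j**2) = 2 + (-108 + j + j**2) = -106 + j + j**2)
I(72, -142) + (p + c(113)) = (-106 + 72 + 72**2) + (-18178 + 40) = (-106 + 72 + 5184) - 18138 = 5150 - 18138 = -12988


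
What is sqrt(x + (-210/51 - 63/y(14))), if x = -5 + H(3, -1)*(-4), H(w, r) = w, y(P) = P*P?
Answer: I*sqrt(1214395)/238 ≈ 4.6302*I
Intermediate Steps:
y(P) = P**2
x = -17 (x = -5 + 3*(-4) = -5 - 12 = -17)
sqrt(x + (-210/51 - 63/y(14))) = sqrt(-17 + (-210/51 - 63/(14**2))) = sqrt(-17 + (-210*1/51 - 63/196)) = sqrt(-17 + (-70/17 - 63*1/196)) = sqrt(-17 + (-70/17 - 9/28)) = sqrt(-17 - 2113/476) = sqrt(-10205/476) = I*sqrt(1214395)/238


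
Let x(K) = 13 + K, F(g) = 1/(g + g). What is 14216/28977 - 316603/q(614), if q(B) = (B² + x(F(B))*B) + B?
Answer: -7385244302/22346627745 ≈ -0.33049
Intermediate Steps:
F(g) = 1/(2*g)
q(B) = B + B² + B*(13 + 1/(2*B)) (q(B) = (B² + (13 + 1/(2*B))*B) + B = (B² + B*(13 + 1/(2*B))) + B = B + B² + B*(13 + 1/(2*B)))
14216/28977 - 316603/q(614) = 14216/28977 - 316603/(½ + 614² + 14*614) = 14216*(1/28977) - 316603/(½ + 376996 + 8596) = 14216/28977 - 316603/771185/2 = 14216/28977 - 316603*2/771185 = 14216/28977 - 633206/771185 = -7385244302/22346627745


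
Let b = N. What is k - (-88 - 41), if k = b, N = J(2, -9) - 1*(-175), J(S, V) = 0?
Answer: 304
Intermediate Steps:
N = 175 (N = 0 - 1*(-175) = 0 + 175 = 175)
b = 175
k = 175
k - (-88 - 41) = 175 - (-88 - 41) = 175 - 1*(-129) = 175 + 129 = 304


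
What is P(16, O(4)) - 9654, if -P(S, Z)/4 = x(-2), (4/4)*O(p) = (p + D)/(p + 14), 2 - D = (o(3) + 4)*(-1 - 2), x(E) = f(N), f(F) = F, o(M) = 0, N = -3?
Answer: -9642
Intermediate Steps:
x(E) = -3
D = 14 (D = 2 - (0 + 4)*(-1 - 2) = 2 - 4*(-3) = 2 - 1*(-12) = 2 + 12 = 14)
O(p) = 1 (O(p) = (p + 14)/(p + 14) = (14 + p)/(14 + p) = 1)
P(S, Z) = 12 (P(S, Z) = -4*(-3) = 12)
P(16, O(4)) - 9654 = 12 - 9654 = -9642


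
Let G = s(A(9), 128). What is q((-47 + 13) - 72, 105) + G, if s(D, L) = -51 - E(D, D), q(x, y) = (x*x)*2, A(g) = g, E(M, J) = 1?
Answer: 22420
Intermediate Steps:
q(x, y) = 2*x² (q(x, y) = x²*2 = 2*x²)
s(D, L) = -52 (s(D, L) = -51 - 1*1 = -51 - 1 = -52)
G = -52
q((-47 + 13) - 72, 105) + G = 2*((-47 + 13) - 72)² - 52 = 2*(-34 - 72)² - 52 = 2*(-106)² - 52 = 2*11236 - 52 = 22472 - 52 = 22420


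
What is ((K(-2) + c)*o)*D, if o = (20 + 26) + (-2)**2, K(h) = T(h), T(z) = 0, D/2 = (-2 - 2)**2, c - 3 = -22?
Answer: -30400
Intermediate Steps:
c = -19 (c = 3 - 22 = -19)
D = 32 (D = 2*(-2 - 2)**2 = 2*(-4)**2 = 2*16 = 32)
K(h) = 0
o = 50 (o = 46 + 4 = 50)
((K(-2) + c)*o)*D = ((0 - 19)*50)*32 = -19*50*32 = -950*32 = -30400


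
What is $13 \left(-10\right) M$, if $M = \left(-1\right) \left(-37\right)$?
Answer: $-4810$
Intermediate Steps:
$M = 37$
$13 \left(-10\right) M = 13 \left(-10\right) 37 = \left(-130\right) 37 = -4810$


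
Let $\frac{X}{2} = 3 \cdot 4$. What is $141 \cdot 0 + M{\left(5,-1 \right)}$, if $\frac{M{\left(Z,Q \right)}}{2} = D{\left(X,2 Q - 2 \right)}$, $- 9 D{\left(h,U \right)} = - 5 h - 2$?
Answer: $\frac{244}{9} \approx 27.111$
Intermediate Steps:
$X = 24$ ($X = 2 \cdot 3 \cdot 4 = 2 \cdot 12 = 24$)
$D{\left(h,U \right)} = \frac{2}{9} + \frac{5 h}{9}$ ($D{\left(h,U \right)} = - \frac{- 5 h - 2}{9} = - \frac{-2 - 5 h}{9} = \frac{2}{9} + \frac{5 h}{9}$)
$M{\left(Z,Q \right)} = \frac{244}{9}$ ($M{\left(Z,Q \right)} = 2 \left(\frac{2}{9} + \frac{5}{9} \cdot 24\right) = 2 \left(\frac{2}{9} + \frac{40}{3}\right) = 2 \cdot \frac{122}{9} = \frac{244}{9}$)
$141 \cdot 0 + M{\left(5,-1 \right)} = 141 \cdot 0 + \frac{244}{9} = 0 + \frac{244}{9} = \frac{244}{9}$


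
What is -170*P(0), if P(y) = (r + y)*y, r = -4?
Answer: 0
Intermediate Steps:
P(y) = y*(-4 + y) (P(y) = (-4 + y)*y = y*(-4 + y))
-170*P(0) = -0*(-4 + 0) = -0*(-4) = -170*0 = 0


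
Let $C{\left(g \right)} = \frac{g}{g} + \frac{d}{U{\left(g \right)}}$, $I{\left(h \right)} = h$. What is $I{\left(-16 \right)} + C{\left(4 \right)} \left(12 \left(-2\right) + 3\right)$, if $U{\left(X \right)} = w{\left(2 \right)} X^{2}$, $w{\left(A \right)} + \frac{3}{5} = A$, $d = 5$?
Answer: $- \frac{667}{16} \approx -41.688$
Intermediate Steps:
$w{\left(A \right)} = - \frac{3}{5} + A$
$U{\left(X \right)} = \frac{7 X^{2}}{5}$ ($U{\left(X \right)} = \left(- \frac{3}{5} + 2\right) X^{2} = \frac{7 X^{2}}{5}$)
$C{\left(g \right)} = 1 + \frac{25}{7 g^{2}}$ ($C{\left(g \right)} = \frac{g}{g} + \frac{5}{\frac{7}{5} g^{2}} = 1 + 5 \frac{5}{7 g^{2}} = 1 + \frac{25}{7 g^{2}}$)
$I{\left(-16 \right)} + C{\left(4 \right)} \left(12 \left(-2\right) + 3\right) = -16 + \left(1 + \frac{25}{7 \cdot 16}\right) \left(12 \left(-2\right) + 3\right) = -16 + \left(1 + \frac{25}{7} \cdot \frac{1}{16}\right) \left(-24 + 3\right) = -16 + \left(1 + \frac{25}{112}\right) \left(-21\right) = -16 + \frac{137}{112} \left(-21\right) = -16 - \frac{411}{16} = - \frac{667}{16}$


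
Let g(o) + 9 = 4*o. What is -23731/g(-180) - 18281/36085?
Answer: 843006286/26305965 ≈ 32.046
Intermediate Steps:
g(o) = -9 + 4*o
-23731/g(-180) - 18281/36085 = -23731/(-9 + 4*(-180)) - 18281/36085 = -23731/(-9 - 720) - 18281*1/36085 = -23731/(-729) - 18281/36085 = -23731*(-1/729) - 18281/36085 = 23731/729 - 18281/36085 = 843006286/26305965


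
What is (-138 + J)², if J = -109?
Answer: 61009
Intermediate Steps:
(-138 + J)² = (-138 - 109)² = (-247)² = 61009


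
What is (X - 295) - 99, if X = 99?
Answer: -295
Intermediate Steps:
(X - 295) - 99 = (99 - 295) - 99 = -196 - 99 = -295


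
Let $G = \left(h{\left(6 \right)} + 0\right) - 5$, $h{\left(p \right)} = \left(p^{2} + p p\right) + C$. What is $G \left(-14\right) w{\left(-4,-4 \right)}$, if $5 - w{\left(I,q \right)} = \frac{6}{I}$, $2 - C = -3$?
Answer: $-6552$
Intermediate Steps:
$C = 5$ ($C = 2 - -3 = 2 + 3 = 5$)
$w{\left(I,q \right)} = 5 - \frac{6}{I}$
$h{\left(p \right)} = 5 + 2 p^{2}$ ($h{\left(p \right)} = \left(p^{2} + p p\right) + 5 = \left(p^{2} + p^{2}\right) + 5 = 2 p^{2} + 5 = 5 + 2 p^{2}$)
$G = 72$ ($G = \left(\left(5 + 2 \cdot 6^{2}\right) + 0\right) - 5 = \left(\left(5 + 2 \cdot 36\right) + 0\right) - 5 = \left(\left(5 + 72\right) + 0\right) - 5 = \left(77 + 0\right) - 5 = 77 - 5 = 72$)
$G \left(-14\right) w{\left(-4,-4 \right)} = 72 \left(-14\right) \left(5 - \frac{6}{-4}\right) = - 1008 \left(5 - - \frac{3}{2}\right) = - 1008 \left(5 + \frac{3}{2}\right) = \left(-1008\right) \frac{13}{2} = -6552$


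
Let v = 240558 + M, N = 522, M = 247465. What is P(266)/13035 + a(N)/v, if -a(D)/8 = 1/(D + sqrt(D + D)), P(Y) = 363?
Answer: 13957442/501199621 + sqrt(29)/2759770065 ≈ 0.027848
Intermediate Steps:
a(D) = -8/(D + sqrt(2)*sqrt(D)) (a(D) = -8/(D + sqrt(D + D)) = -8/(D + sqrt(2*D)) = -8/(D + sqrt(2)*sqrt(D)))
v = 488023 (v = 240558 + 247465 = 488023)
P(266)/13035 + a(N)/v = 363/13035 - 8/(522 + sqrt(2)*sqrt(522))/488023 = 363*(1/13035) - 8/(522 + sqrt(2)*(3*sqrt(58)))*(1/488023) = 11/395 - 8/(522 + 6*sqrt(29))*(1/488023) = 11/395 - 8/(488023*(522 + 6*sqrt(29)))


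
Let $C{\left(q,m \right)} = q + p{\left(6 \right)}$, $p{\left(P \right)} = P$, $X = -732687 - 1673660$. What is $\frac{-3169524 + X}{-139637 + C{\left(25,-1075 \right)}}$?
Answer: $\frac{5575871}{139606} \approx 39.94$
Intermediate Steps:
$X = -2406347$
$C{\left(q,m \right)} = 6 + q$ ($C{\left(q,m \right)} = q + 6 = 6 + q$)
$\frac{-3169524 + X}{-139637 + C{\left(25,-1075 \right)}} = \frac{-3169524 - 2406347}{-139637 + \left(6 + 25\right)} = - \frac{5575871}{-139637 + 31} = - \frac{5575871}{-139606} = \left(-5575871\right) \left(- \frac{1}{139606}\right) = \frac{5575871}{139606}$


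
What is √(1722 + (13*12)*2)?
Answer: 3*√226 ≈ 45.100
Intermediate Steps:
√(1722 + (13*12)*2) = √(1722 + 156*2) = √(1722 + 312) = √2034 = 3*√226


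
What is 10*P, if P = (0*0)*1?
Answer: 0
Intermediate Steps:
P = 0 (P = 0*1 = 0)
10*P = 10*0 = 0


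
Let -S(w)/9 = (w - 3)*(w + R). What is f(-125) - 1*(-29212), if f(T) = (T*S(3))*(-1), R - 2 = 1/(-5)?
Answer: 29212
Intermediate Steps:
R = 9/5 (R = 2 + 1/(-5) = 2 - ⅕ = 9/5 ≈ 1.8000)
S(w) = -9*(-3 + w)*(9/5 + w) (S(w) = -9*(w - 3)*(w + 9/5) = -9*(-3 + w)*(9/5 + w))
f(T) = 0 (f(T) = (T*(243/5 - 9*3² + (54/5)*3))*(-1) = (T*(243/5 - 9*9 + 162/5))*(-1) = (T*(243/5 - 81 + 162/5))*(-1) = (T*0)*(-1) = 0*(-1) = 0)
f(-125) - 1*(-29212) = 0 - 1*(-29212) = 0 + 29212 = 29212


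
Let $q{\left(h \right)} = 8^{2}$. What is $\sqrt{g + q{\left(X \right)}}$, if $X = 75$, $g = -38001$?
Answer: $i \sqrt{37937} \approx 194.77 i$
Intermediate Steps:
$q{\left(h \right)} = 64$
$\sqrt{g + q{\left(X \right)}} = \sqrt{-38001 + 64} = \sqrt{-37937} = i \sqrt{37937}$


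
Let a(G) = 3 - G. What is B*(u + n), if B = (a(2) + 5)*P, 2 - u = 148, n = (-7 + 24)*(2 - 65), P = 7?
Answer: -51114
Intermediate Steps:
n = -1071 (n = 17*(-63) = -1071)
u = -146 (u = 2 - 1*148 = 2 - 148 = -146)
B = 42 (B = ((3 - 1*2) + 5)*7 = ((3 - 2) + 5)*7 = (1 + 5)*7 = 6*7 = 42)
B*(u + n) = 42*(-146 - 1071) = 42*(-1217) = -51114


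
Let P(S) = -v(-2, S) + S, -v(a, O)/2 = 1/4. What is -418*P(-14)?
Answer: 5643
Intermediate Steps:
v(a, O) = -½ (v(a, O) = -2/4 = -2*¼ = -½)
P(S) = ½ + S (P(S) = -1*(-½) + S = ½ + S)
-418*P(-14) = -418*(½ - 14) = -418*(-27/2) = 5643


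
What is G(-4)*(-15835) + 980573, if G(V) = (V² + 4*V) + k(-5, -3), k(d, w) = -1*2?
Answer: 1012243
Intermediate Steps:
k(d, w) = -2
G(V) = -2 + V² + 4*V (G(V) = (V² + 4*V) - 2 = -2 + V² + 4*V)
G(-4)*(-15835) + 980573 = (-2 + (-4)² + 4*(-4))*(-15835) + 980573 = (-2 + 16 - 16)*(-15835) + 980573 = -2*(-15835) + 980573 = 31670 + 980573 = 1012243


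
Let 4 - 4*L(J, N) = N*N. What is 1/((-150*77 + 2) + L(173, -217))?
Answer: -4/93277 ≈ -4.2883e-5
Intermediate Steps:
L(J, N) = 1 - N²/4 (L(J, N) = 1 - N*N/4 = 1 - N²/4)
1/((-150*77 + 2) + L(173, -217)) = 1/((-150*77 + 2) + (1 - ¼*(-217)²)) = 1/((-11550 + 2) + (1 - ¼*47089)) = 1/(-11548 + (1 - 47089/4)) = 1/(-11548 - 47085/4) = 1/(-93277/4) = -4/93277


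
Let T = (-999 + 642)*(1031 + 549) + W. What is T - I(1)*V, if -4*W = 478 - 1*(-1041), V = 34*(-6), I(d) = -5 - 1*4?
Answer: -2265103/4 ≈ -5.6628e+5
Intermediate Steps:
I(d) = -9 (I(d) = -5 - 4 = -9)
V = -204
W = -1519/4 (W = -(478 - 1*(-1041))/4 = -(478 + 1041)/4 = -1/4*1519 = -1519/4 ≈ -379.75)
T = -2257759/4 (T = (-999 + 642)*(1031 + 549) - 1519/4 = -357*1580 - 1519/4 = -564060 - 1519/4 = -2257759/4 ≈ -5.6444e+5)
T - I(1)*V = -2257759/4 - (-9)*(-204) = -2257759/4 - 1*1836 = -2257759/4 - 1836 = -2265103/4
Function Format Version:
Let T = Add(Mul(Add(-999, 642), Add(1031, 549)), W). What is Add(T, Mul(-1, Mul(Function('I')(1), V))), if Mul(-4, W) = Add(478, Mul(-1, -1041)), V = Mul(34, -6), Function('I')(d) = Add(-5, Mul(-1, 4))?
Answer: Rational(-2265103, 4) ≈ -5.6628e+5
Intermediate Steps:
Function('I')(d) = -9 (Function('I')(d) = Add(-5, -4) = -9)
V = -204
W = Rational(-1519, 4) (W = Mul(Rational(-1, 4), Add(478, Mul(-1, -1041))) = Mul(Rational(-1, 4), Add(478, 1041)) = Mul(Rational(-1, 4), 1519) = Rational(-1519, 4) ≈ -379.75)
T = Rational(-2257759, 4) (T = Add(Mul(Add(-999, 642), Add(1031, 549)), Rational(-1519, 4)) = Add(Mul(-357, 1580), Rational(-1519, 4)) = Add(-564060, Rational(-1519, 4)) = Rational(-2257759, 4) ≈ -5.6444e+5)
Add(T, Mul(-1, Mul(Function('I')(1), V))) = Add(Rational(-2257759, 4), Mul(-1, Mul(-9, -204))) = Add(Rational(-2257759, 4), Mul(-1, 1836)) = Add(Rational(-2257759, 4), -1836) = Rational(-2265103, 4)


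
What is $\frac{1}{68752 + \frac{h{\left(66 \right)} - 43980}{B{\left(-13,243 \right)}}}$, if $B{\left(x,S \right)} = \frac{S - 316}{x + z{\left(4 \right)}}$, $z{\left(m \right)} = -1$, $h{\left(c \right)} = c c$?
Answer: $\frac{73}{4464160} \approx 1.6352 \cdot 10^{-5}$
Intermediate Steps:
$h{\left(c \right)} = c^{2}$
$B{\left(x,S \right)} = \frac{-316 + S}{-1 + x}$ ($B{\left(x,S \right)} = \frac{S - 316}{x - 1} = \frac{-316 + S}{-1 + x}$)
$\frac{1}{68752 + \frac{h{\left(66 \right)} - 43980}{B{\left(-13,243 \right)}}} = \frac{1}{68752 + \frac{66^{2} - 43980}{\frac{1}{-1 - 13} \left(-316 + 243\right)}} = \frac{1}{68752 + \frac{4356 - 43980}{\frac{1}{-14} \left(-73\right)}} = \frac{1}{68752 - \frac{39624}{\left(- \frac{1}{14}\right) \left(-73\right)}} = \frac{1}{68752 - \frac{39624}{\frac{73}{14}}} = \frac{1}{68752 - \frac{554736}{73}} = \frac{1}{\frac{4464160}{73}} = \frac{73}{4464160}$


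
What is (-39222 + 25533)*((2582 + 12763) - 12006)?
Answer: -45707571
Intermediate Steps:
(-39222 + 25533)*((2582 + 12763) - 12006) = -13689*(15345 - 12006) = -13689*3339 = -45707571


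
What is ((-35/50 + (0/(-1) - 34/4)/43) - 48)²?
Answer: 110523169/46225 ≈ 2391.0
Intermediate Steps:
((-35/50 + (0/(-1) - 34/4)/43) - 48)² = ((-35*1/50 + (0*(-1) - 34*¼)*(1/43)) - 48)² = ((-7/10 + (0 - 17/2)*(1/43)) - 48)² = ((-7/10 - 17/2*1/43) - 48)² = ((-7/10 - 17/86) - 48)² = (-193/215 - 48)² = (-10513/215)² = 110523169/46225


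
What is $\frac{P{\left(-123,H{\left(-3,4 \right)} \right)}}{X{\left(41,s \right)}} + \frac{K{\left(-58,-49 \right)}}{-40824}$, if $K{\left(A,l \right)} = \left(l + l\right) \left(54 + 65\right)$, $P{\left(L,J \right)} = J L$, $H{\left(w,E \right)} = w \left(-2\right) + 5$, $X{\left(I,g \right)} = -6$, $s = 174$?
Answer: $\frac{658391}{2916} \approx 225.79$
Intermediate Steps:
$H{\left(w,E \right)} = 5 - 2 w$ ($H{\left(w,E \right)} = - 2 w + 5 = 5 - 2 w$)
$K{\left(A,l \right)} = 238 l$ ($K{\left(A,l \right)} = 2 l 119 = 238 l$)
$\frac{P{\left(-123,H{\left(-3,4 \right)} \right)}}{X{\left(41,s \right)}} + \frac{K{\left(-58,-49 \right)}}{-40824} = \frac{\left(5 - -6\right) \left(-123\right)}{-6} + \frac{238 \left(-49\right)}{-40824} = \left(5 + 6\right) \left(-123\right) \left(- \frac{1}{6}\right) - - \frac{833}{2916} = 11 \left(-123\right) \left(- \frac{1}{6}\right) + \frac{833}{2916} = \left(-1353\right) \left(- \frac{1}{6}\right) + \frac{833}{2916} = \frac{451}{2} + \frac{833}{2916} = \frac{658391}{2916}$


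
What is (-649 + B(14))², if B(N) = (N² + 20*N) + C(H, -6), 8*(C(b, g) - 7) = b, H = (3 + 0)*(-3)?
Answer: 1787569/64 ≈ 27931.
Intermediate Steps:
H = -9 (H = 3*(-3) = -9)
C(b, g) = 7 + b/8
B(N) = 47/8 + N² + 20*N (B(N) = (N² + 20*N) + (7 + (⅛)*(-9)) = (N² + 20*N) + (7 - 9/8) = (N² + 20*N) + 47/8 = 47/8 + N² + 20*N)
(-649 + B(14))² = (-649 + (47/8 + 14² + 20*14))² = (-649 + (47/8 + 196 + 280))² = (-649 + 3855/8)² = (-1337/8)² = 1787569/64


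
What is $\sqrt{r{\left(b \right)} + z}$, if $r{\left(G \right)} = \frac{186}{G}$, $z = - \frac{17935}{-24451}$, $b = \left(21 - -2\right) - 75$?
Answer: $\frac{i \sqrt{23452230542}}{90818} \approx 1.6862 i$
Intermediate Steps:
$b = -52$ ($b = \left(21 + 2\right) - 75 = 23 - 75 = -52$)
$z = \frac{17935}{24451}$ ($z = \left(-17935\right) \left(- \frac{1}{24451}\right) = \frac{17935}{24451} \approx 0.73351$)
$\sqrt{r{\left(b \right)} + z} = \sqrt{\frac{186}{-52} + \frac{17935}{24451}} = \sqrt{186 \left(- \frac{1}{52}\right) + \frac{17935}{24451}} = \sqrt{- \frac{93}{26} + \frac{17935}{24451}} = \sqrt{- \frac{1807633}{635726}} = \frac{i \sqrt{23452230542}}{90818}$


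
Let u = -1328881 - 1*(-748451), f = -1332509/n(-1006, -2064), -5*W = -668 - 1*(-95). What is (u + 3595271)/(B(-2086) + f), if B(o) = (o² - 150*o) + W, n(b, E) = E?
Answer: 31113159120/48143379937 ≈ 0.64626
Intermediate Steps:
W = 573/5 (W = -(-668 - 1*(-95))/5 = -(-668 + 95)/5 = -⅕*(-573) = 573/5 ≈ 114.60)
f = 1332509/2064 (f = -1332509/(-2064) = -1332509*(-1/2064) = 1332509/2064 ≈ 645.60)
B(o) = 573/5 + o² - 150*o (B(o) = (o² - 150*o) + 573/5 = 573/5 + o² - 150*o)
u = -580430 (u = -1328881 + 748451 = -580430)
(u + 3595271)/(B(-2086) + f) = (-580430 + 3595271)/((573/5 + (-2086)² - 150*(-2086)) + 1332509/2064) = 3014841/((573/5 + 4351396 + 312900) + 1332509/2064) = 3014841/(23322053/5 + 1332509/2064) = 3014841/(48143379937/10320) = 3014841*(10320/48143379937) = 31113159120/48143379937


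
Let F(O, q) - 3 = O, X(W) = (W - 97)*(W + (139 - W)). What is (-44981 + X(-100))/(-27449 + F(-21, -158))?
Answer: 72364/27467 ≈ 2.6346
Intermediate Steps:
X(W) = -13483 + 139*W (X(W) = (-97 + W)*139 = -13483 + 139*W)
F(O, q) = 3 + O
(-44981 + X(-100))/(-27449 + F(-21, -158)) = (-44981 + (-13483 + 139*(-100)))/(-27449 + (3 - 21)) = (-44981 + (-13483 - 13900))/(-27449 - 18) = (-44981 - 27383)/(-27467) = -72364*(-1/27467) = 72364/27467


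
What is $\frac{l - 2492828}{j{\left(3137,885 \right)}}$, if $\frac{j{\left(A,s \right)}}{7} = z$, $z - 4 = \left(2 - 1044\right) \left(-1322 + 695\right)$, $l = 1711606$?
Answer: $- \frac{390611}{2286683} \approx -0.17082$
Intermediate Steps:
$z = 653338$ ($z = 4 + \left(2 - 1044\right) \left(-1322 + 695\right) = 4 - -653334 = 4 + 653334 = 653338$)
$j{\left(A,s \right)} = 4573366$ ($j{\left(A,s \right)} = 7 \cdot 653338 = 4573366$)
$\frac{l - 2492828}{j{\left(3137,885 \right)}} = \frac{1711606 - 2492828}{4573366} = \left(1711606 - 2492828\right) \frac{1}{4573366} = \left(-781222\right) \frac{1}{4573366} = - \frac{390611}{2286683}$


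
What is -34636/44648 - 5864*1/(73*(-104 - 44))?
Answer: -7024467/30148562 ≈ -0.23300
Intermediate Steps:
-34636/44648 - 5864*1/(73*(-104 - 44)) = -34636*1/44648 - 5864/((-148*73)) = -8659/11162 - 5864/(-10804) = -8659/11162 - 5864*(-1/10804) = -8659/11162 + 1466/2701 = -7024467/30148562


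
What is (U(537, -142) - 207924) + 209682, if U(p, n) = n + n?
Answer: 1474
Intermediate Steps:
U(p, n) = 2*n
(U(537, -142) - 207924) + 209682 = (2*(-142) - 207924) + 209682 = (-284 - 207924) + 209682 = -208208 + 209682 = 1474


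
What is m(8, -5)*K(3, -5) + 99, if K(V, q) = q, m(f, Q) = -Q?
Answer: 74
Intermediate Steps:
m(8, -5)*K(3, -5) + 99 = -1*(-5)*(-5) + 99 = 5*(-5) + 99 = -25 + 99 = 74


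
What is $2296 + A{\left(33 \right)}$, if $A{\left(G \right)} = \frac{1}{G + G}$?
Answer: $\frac{151537}{66} \approx 2296.0$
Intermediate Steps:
$A{\left(G \right)} = \frac{1}{2 G}$
$2296 + A{\left(33 \right)} = 2296 + \frac{1}{2 \cdot 33} = 2296 + \frac{1}{2} \cdot \frac{1}{33} = 2296 + \frac{1}{66} = \frac{151537}{66}$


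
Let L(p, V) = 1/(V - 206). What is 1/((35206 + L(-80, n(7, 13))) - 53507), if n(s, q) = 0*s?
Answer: -206/3770007 ≈ -5.4642e-5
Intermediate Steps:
n(s, q) = 0
L(p, V) = 1/(-206 + V)
1/((35206 + L(-80, n(7, 13))) - 53507) = 1/((35206 + 1/(-206 + 0)) - 53507) = 1/((35206 + 1/(-206)) - 53507) = 1/((35206 - 1/206) - 53507) = 1/(7252435/206 - 53507) = 1/(-3770007/206) = -206/3770007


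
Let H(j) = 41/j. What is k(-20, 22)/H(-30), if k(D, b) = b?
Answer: -660/41 ≈ -16.098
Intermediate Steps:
k(-20, 22)/H(-30) = 22/((41/(-30))) = 22/((41*(-1/30))) = 22/(-41/30) = 22*(-30/41) = -660/41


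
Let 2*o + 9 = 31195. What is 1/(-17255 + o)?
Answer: -1/1662 ≈ -0.00060168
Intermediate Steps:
o = 15593 (o = -9/2 + (1/2)*31195 = -9/2 + 31195/2 = 15593)
1/(-17255 + o) = 1/(-17255 + 15593) = 1/(-1662) = -1/1662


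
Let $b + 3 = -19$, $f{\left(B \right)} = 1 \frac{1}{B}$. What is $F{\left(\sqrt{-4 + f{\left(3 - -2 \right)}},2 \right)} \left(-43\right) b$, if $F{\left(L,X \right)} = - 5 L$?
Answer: $- 946 i \sqrt{95} \approx - 9220.5 i$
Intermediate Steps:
$f{\left(B \right)} = \frac{1}{B}$
$b = -22$ ($b = -3 - 19 = -22$)
$F{\left(\sqrt{-4 + f{\left(3 - -2 \right)}},2 \right)} \left(-43\right) b = - 5 \sqrt{-4 + \frac{1}{3 - -2}} \left(-43\right) \left(-22\right) = - 5 \sqrt{-4 + \frac{1}{3 + 2}} \left(-43\right) \left(-22\right) = - 5 \sqrt{-4 + \frac{1}{5}} \left(-43\right) \left(-22\right) = - 5 \sqrt{- \frac{19}{5}} \left(-43\right) \left(-22\right) = - 5 \frac{i \sqrt{95}}{5} \left(-43\right) \left(-22\right) = - i \sqrt{95} \left(-43\right) \left(-22\right) = 43 i \sqrt{95} \left(-22\right) = - 946 i \sqrt{95}$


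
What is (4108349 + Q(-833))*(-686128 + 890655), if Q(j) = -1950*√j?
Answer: 840268295923 - 2791793550*I*√17 ≈ 8.4027e+11 - 1.1511e+10*I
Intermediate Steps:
(4108349 + Q(-833))*(-686128 + 890655) = (4108349 - 13650*I*√17)*(-686128 + 890655) = (4108349 - 13650*I*√17)*204527 = 840268295923 - 2791793550*I*√17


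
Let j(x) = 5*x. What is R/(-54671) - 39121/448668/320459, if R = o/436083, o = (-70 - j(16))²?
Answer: -60401893407737/49679206750144841364 ≈ -1.2158e-6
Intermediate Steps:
o = 22500 (o = (-70 - 5*16)² = (-70 - 1*80)² = (-70 - 80)² = (-150)² = 22500)
R = 7500/145361 (R = 22500/436083 = 22500*(1/436083) = 7500/145361 ≈ 0.051596)
R/(-54671) - 39121/448668/320459 = (7500/145361)/(-54671) - 39121/448668/320459 = (7500/145361)*(-1/54671) - 39121*1/448668*(1/320459) = -7500/7947031231 - 39121/448668*1/320459 = -7500/7947031231 - 39121/143779698612 = -60401893407737/49679206750144841364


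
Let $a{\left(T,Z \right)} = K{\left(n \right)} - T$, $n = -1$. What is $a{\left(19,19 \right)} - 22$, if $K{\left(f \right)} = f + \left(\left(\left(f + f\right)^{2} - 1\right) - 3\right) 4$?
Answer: $-42$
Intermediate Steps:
$K{\left(f \right)} = -16 + f + 16 f^{2}$ ($K{\left(f \right)} = f + \left(\left(\left(2 f\right)^{2} - 1\right) - 3\right) 4 = f + \left(\left(4 f^{2} - 1\right) - 3\right) 4 = f + \left(\left(-1 + 4 f^{2}\right) - 3\right) 4 = f + \left(-4 + 4 f^{2}\right) 4 = f + \left(-16 + 16 f^{2}\right) = -16 + f + 16 f^{2}$)
$a{\left(T,Z \right)} = -1 - T$ ($a{\left(T,Z \right)} = \left(-16 - 1 + 16 \left(-1\right)^{2}\right) - T = \left(-16 - 1 + 16 \cdot 1\right) - T = \left(-16 - 1 + 16\right) - T = -1 - T$)
$a{\left(19,19 \right)} - 22 = \left(-1 - 19\right) - 22 = -20 - 22 = -42$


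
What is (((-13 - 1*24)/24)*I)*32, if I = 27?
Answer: -1332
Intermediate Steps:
(((-13 - 1*24)/24)*I)*32 = (((-13 - 1*24)/24)*27)*32 = (((-13 - 24)*(1/24))*27)*32 = (-37*1/24*27)*32 = -37/24*27*32 = -333/8*32 = -1332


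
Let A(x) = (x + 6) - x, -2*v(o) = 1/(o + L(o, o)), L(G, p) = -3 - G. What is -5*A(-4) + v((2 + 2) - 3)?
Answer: -179/6 ≈ -29.833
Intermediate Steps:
v(o) = ⅙ (v(o) = -1/(2*(o + (-3 - o))) = -½/(-3) = -½*(-⅓) = ⅙)
A(x) = 6 (A(x) = (6 + x) - x = 6)
-5*A(-4) + v((2 + 2) - 3) = -5*6 + ⅙ = -30 + ⅙ = -179/6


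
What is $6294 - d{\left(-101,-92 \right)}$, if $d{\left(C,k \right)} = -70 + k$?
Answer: $6456$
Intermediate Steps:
$6294 - d{\left(-101,-92 \right)} = 6294 - \left(-70 - 92\right) = 6294 - -162 = 6294 + 162 = 6456$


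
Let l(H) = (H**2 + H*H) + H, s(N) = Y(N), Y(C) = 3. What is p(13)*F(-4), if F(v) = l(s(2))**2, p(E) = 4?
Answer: 1764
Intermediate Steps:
s(N) = 3
l(H) = H + 2*H**2 (l(H) = (H**2 + H**2) + H = 2*H**2 + H = H + 2*H**2)
F(v) = 441 (F(v) = (3*(1 + 2*3))**2 = (3*(1 + 6))**2 = (3*7)**2 = 21**2 = 441)
p(13)*F(-4) = 4*441 = 1764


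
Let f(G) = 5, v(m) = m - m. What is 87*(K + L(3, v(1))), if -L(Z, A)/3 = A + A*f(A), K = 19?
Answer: 1653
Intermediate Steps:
v(m) = 0
L(Z, A) = -18*A (L(Z, A) = -3*(A + A*5) = -3*(A + 5*A) = -18*A)
87*(K + L(3, v(1))) = 87*(19 - 18*0) = 87*(19 + 0) = 87*19 = 1653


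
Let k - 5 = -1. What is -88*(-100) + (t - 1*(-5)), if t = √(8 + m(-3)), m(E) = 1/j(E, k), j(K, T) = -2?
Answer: 8805 + √30/2 ≈ 8807.7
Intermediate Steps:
k = 4 (k = 5 - 1 = 4)
m(E) = -½ (m(E) = 1/(-2) = -½)
t = √30/2 (t = √(8 - ½) = √(15/2) = √30/2 ≈ 2.7386)
-88*(-100) + (t - 1*(-5)) = -88*(-100) + (√30/2 - 1*(-5)) = 8800 + (√30/2 + 5) = 8800 + (5 + √30/2) = 8805 + √30/2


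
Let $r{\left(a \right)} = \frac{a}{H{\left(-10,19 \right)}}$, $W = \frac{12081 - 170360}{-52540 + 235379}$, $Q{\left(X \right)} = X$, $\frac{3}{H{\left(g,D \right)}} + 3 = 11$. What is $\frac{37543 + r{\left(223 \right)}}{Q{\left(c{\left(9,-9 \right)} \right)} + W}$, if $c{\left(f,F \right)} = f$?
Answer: $\frac{20919158507}{4461816} \approx 4688.5$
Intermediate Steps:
$H{\left(g,D \right)} = \frac{3}{8}$ ($H{\left(g,D \right)} = \frac{3}{-3 + 11} = \frac{3}{8}$)
$W = - \frac{158279}{182839} \approx -0.86567$
$r{\left(a \right)} = \frac{8 a}{3}$ ($r{\left(a \right)} = \frac{a}{\frac{3}{8}} = a \frac{8}{3} = \frac{8 a}{3}$)
$\frac{37543 + r{\left(223 \right)}}{Q{\left(c{\left(9,-9 \right)} \right)} + W} = \frac{37543 + \frac{8}{3} \cdot 223}{9 - \frac{158279}{182839}} = \frac{37543 + \frac{1784}{3}}{\frac{1487272}{182839}} = \frac{114413}{3} \cdot \frac{182839}{1487272} = \frac{20919158507}{4461816}$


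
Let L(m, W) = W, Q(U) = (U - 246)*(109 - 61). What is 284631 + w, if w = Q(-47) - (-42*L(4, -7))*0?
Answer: 270567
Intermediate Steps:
Q(U) = -11808 + 48*U (Q(U) = (-246 + U)*48 = -11808 + 48*U)
w = -14064 (w = (-11808 + 48*(-47)) - (-42*(-7))*0 = (-11808 - 2256) - 294*0 = -14064 - 1*0 = -14064 + 0 = -14064)
284631 + w = 284631 - 14064 = 270567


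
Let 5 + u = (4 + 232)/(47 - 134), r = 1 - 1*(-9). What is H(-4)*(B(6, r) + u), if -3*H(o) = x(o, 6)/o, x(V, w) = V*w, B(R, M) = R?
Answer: 298/87 ≈ 3.4253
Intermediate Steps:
r = 10 (r = 1 + 9 = 10)
u = -671/87 (u = -5 + (4 + 232)/(47 - 134) = -5 + 236/(-87) = -5 + 236*(-1/87) = -5 - 236/87 = -671/87 ≈ -7.7126)
H(o) = -2 (H(o) = -o*6/(3*o) = -6*o/(3*o) = -⅓*6 = -2)
H(-4)*(B(6, r) + u) = -2*(6 - 671/87) = -2*(-149/87) = 298/87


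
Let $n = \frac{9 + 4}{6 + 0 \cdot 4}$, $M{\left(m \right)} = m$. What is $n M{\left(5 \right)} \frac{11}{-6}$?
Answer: $- \frac{715}{36} \approx -19.861$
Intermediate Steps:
$n = \frac{13}{6}$ ($n = \frac{13}{6 + 0} = \frac{13}{6} \approx 2.1667$)
$n M{\left(5 \right)} \frac{11}{-6} = \frac{13}{6} \cdot 5 \frac{11}{-6} = \frac{65 \cdot 11 \left(- \frac{1}{6}\right)}{6} = \frac{65}{6} \left(- \frac{11}{6}\right) = - \frac{715}{36}$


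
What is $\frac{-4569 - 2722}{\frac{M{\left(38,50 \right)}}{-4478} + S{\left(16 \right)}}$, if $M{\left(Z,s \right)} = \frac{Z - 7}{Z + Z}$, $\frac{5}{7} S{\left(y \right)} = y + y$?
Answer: $- \frac{12406657240}{76233317} \approx -162.75$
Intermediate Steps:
$S{\left(y \right)} = \frac{14 y}{5}$ ($S{\left(y \right)} = \frac{7 \left(y + y\right)}{5} = \frac{7 \cdot 2 y}{5} = \frac{14 y}{5}$)
$M{\left(Z,s \right)} = \frac{-7 + Z}{2 Z}$
$\frac{-4569 - 2722}{\frac{M{\left(38,50 \right)}}{-4478} + S{\left(16 \right)}} = \frac{-4569 - 2722}{\frac{\frac{1}{2} \cdot \frac{1}{38} \left(-7 + 38\right)}{-4478} + \frac{14}{5} \cdot 16} = - \frac{7291}{\frac{1}{2} \cdot \frac{1}{38} \cdot 31 \left(- \frac{1}{4478}\right) + \frac{224}{5}} = - \frac{7291}{\frac{31}{76} \left(- \frac{1}{4478}\right) + \frac{224}{5}} = - \frac{7291}{- \frac{31}{340328} + \frac{224}{5}} = - \frac{7291}{\frac{76233317}{1701640}} = \left(-7291\right) \frac{1701640}{76233317} = - \frac{12406657240}{76233317}$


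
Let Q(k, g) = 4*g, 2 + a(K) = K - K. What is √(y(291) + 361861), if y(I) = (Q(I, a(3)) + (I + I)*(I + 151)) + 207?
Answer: 2*√154826 ≈ 786.96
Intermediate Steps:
a(K) = -2 (a(K) = -2 + (K - K) = -2 + 0 = -2)
y(I) = 199 + 2*I*(151 + I) (y(I) = (4*(-2) + (I + I)*(I + 151)) + 207 = (-8 + (2*I)*(151 + I)) + 207 = (-8 + 2*I*(151 + I)) + 207 = 199 + 2*I*(151 + I))
√(y(291) + 361861) = √((199 + 2*291² + 302*291) + 361861) = √((199 + 2*84681 + 87882) + 361861) = √((199 + 169362 + 87882) + 361861) = √(257443 + 361861) = √619304 = 2*√154826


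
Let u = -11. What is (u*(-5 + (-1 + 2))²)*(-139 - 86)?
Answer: 39600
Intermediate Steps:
(u*(-5 + (-1 + 2))²)*(-139 - 86) = (-11*(-5 + (-1 + 2))²)*(-139 - 86) = -11*(-5 + 1)²*(-225) = -11*(-4)²*(-225) = -11*16*(-225) = -176*(-225) = 39600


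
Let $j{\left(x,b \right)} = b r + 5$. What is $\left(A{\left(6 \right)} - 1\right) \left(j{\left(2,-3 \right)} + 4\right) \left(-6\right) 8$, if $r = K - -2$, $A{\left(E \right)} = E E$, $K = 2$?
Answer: $5040$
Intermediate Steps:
$A{\left(E \right)} = E^{2}$
$r = 4$ ($r = 2 - -2 = 2 + 2 = 4$)
$j{\left(x,b \right)} = 5 + 4 b$ ($j{\left(x,b \right)} = b 4 + 5 = 4 b + 5 = 5 + 4 b$)
$\left(A{\left(6 \right)} - 1\right) \left(j{\left(2,-3 \right)} + 4\right) \left(-6\right) 8 = \left(6^{2} - 1\right) \left(\left(5 + 4 \left(-3\right)\right) + 4\right) \left(-6\right) 8 = \left(36 - 1\right) \left(\left(5 - 12\right) + 4\right) \left(-6\right) 8 = 35 \left(-7 + 4\right) \left(-6\right) 8 = 35 \left(-3\right) \left(-6\right) 8 = \left(-105\right) \left(-6\right) 8 = 630 \cdot 8 = 5040$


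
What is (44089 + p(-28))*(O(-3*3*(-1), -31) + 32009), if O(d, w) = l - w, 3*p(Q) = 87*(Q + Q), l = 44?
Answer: 1362447060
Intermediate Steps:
p(Q) = 58*Q (p(Q) = (87*(Q + Q))/3 = (87*(2*Q))/3 = (174*Q)/3 = 58*Q)
O(d, w) = 44 - w
(44089 + p(-28))*(O(-3*3*(-1), -31) + 32009) = (44089 + 58*(-28))*((44 - 1*(-31)) + 32009) = (44089 - 1624)*((44 + 31) + 32009) = 42465*(75 + 32009) = 42465*32084 = 1362447060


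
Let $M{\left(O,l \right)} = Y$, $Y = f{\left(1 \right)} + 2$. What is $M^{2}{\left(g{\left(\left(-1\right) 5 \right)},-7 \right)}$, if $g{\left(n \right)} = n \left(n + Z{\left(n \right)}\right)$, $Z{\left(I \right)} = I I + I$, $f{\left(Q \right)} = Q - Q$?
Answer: $4$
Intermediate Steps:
$f{\left(Q \right)} = 0$
$Z{\left(I \right)} = I + I^{2}$ ($Z{\left(I \right)} = I^{2} + I = I + I^{2}$)
$g{\left(n \right)} = n \left(n + n \left(1 + n\right)\right)$
$Y = 2$ ($Y = 0 + 2 = 2$)
$M{\left(O,l \right)} = 2$
$M^{2}{\left(g{\left(\left(-1\right) 5 \right)},-7 \right)} = 2^{2} = 4$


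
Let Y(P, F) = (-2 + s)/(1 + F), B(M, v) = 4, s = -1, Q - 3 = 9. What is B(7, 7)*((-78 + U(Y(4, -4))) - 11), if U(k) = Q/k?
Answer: -308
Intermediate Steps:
Q = 12 (Q = 3 + 9 = 12)
Y(P, F) = -3/(1 + F) (Y(P, F) = (-2 - 1)/(1 + F) = -3/(1 + F))
U(k) = 12/k
B(7, 7)*((-78 + U(Y(4, -4))) - 11) = 4*((-78 + 12/((-3/(1 - 4)))) - 11) = 4*((-78 + 12/((-3/(-3)))) - 11) = 4*((-78 + 12/((-3*(-⅓)))) - 11) = 4*((-78 + 12/1) - 11) = 4*((-78 + 12*1) - 11) = 4*((-78 + 12) - 11) = 4*(-66 - 11) = 4*(-77) = -308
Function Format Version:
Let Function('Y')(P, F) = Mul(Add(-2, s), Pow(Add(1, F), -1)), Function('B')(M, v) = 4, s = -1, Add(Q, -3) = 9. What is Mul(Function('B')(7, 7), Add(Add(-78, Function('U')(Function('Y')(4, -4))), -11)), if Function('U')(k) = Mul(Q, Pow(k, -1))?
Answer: -308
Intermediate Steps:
Q = 12 (Q = Add(3, 9) = 12)
Function('Y')(P, F) = Mul(-3, Pow(Add(1, F), -1)) (Function('Y')(P, F) = Mul(Add(-2, -1), Pow(Add(1, F), -1)) = Mul(-3, Pow(Add(1, F), -1)))
Function('U')(k) = Mul(12, Pow(k, -1))
Mul(Function('B')(7, 7), Add(Add(-78, Function('U')(Function('Y')(4, -4))), -11)) = Mul(4, Add(Add(-78, Mul(12, Pow(Mul(-3, Pow(Add(1, -4), -1)), -1))), -11)) = Mul(4, Add(Add(-78, Mul(12, Pow(Mul(-3, Pow(-3, -1)), -1))), -11)) = Mul(4, Add(Add(-78, Mul(12, Pow(Mul(-3, Rational(-1, 3)), -1))), -11)) = Mul(4, Add(Add(-78, Mul(12, Pow(1, -1))), -11)) = Mul(4, Add(Add(-78, Mul(12, 1)), -11)) = Mul(4, Add(Add(-78, 12), -11)) = Mul(4, Add(-66, -11)) = Mul(4, -77) = -308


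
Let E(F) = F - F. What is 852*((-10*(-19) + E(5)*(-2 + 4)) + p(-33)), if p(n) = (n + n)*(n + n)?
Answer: 3873192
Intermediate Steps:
p(n) = 4*n² (p(n) = (2*n)*(2*n) = 4*n²)
E(F) = 0
852*((-10*(-19) + E(5)*(-2 + 4)) + p(-33)) = 852*((-10*(-19) + 0*(-2 + 4)) + 4*(-33)²) = 852*((190 + 0*2) + 4*1089) = 852*((190 + 0) + 4356) = 852*(190 + 4356) = 852*4546 = 3873192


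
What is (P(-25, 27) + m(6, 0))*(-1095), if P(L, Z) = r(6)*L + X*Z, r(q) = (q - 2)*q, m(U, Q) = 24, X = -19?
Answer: 1192455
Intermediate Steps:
r(q) = q*(-2 + q) (r(q) = (-2 + q)*q = q*(-2 + q))
P(L, Z) = -19*Z + 24*L (P(L, Z) = (6*(-2 + 6))*L - 19*Z = (6*4)*L - 19*Z = 24*L - 19*Z = -19*Z + 24*L)
(P(-25, 27) + m(6, 0))*(-1095) = ((-19*27 + 24*(-25)) + 24)*(-1095) = ((-513 - 600) + 24)*(-1095) = (-1113 + 24)*(-1095) = -1089*(-1095) = 1192455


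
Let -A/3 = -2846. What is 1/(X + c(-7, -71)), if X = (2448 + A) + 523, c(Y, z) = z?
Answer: 1/11438 ≈ 8.7428e-5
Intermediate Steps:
A = 8538 (A = -3*(-2846) = 8538)
X = 11509 (X = (2448 + 8538) + 523 = 10986 + 523 = 11509)
1/(X + c(-7, -71)) = 1/(11509 - 71) = 1/11438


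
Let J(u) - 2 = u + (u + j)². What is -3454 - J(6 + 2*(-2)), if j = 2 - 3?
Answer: -3459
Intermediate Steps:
j = -1
J(u) = 2 + u + (-1 + u)² (J(u) = 2 + (u + (u - 1)²) = 2 + (u + (-1 + u)²) = 2 + u + (-1 + u)²)
-3454 - J(6 + 2*(-2)) = -3454 - (3 + (6 + 2*(-2))² - (6 + 2*(-2))) = -3454 - (3 + (6 - 4)² - (6 - 4)) = -3454 - (3 + 2² - 1*2) = -3454 - (3 + 4 - 2) = -3454 - 1*5 = -3454 - 5 = -3459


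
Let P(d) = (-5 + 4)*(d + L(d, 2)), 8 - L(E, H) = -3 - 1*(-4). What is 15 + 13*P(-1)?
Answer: -63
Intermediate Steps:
L(E, H) = 7 (L(E, H) = 8 - (-3 - 1*(-4)) = 8 - (-3 + 4) = 8 - 1*1 = 8 - 1 = 7)
P(d) = -7 - d (P(d) = (-5 + 4)*(d + 7) = -(7 + d) = -7 - d)
15 + 13*P(-1) = 15 + 13*(-7 - 1*(-1)) = 15 + 13*(-7 + 1) = 15 + 13*(-6) = 15 - 78 = -63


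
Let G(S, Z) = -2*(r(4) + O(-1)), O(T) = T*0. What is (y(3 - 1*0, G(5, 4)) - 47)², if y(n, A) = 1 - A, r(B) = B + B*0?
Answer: 1444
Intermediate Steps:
r(B) = B (r(B) = B + 0 = B)
O(T) = 0
G(S, Z) = -8 (G(S, Z) = -2*(4 + 0) = -2*4 = -8)
(y(3 - 1*0, G(5, 4)) - 47)² = ((1 - 1*(-8)) - 47)² = ((1 + 8) - 47)² = (9 - 47)² = (-38)² = 1444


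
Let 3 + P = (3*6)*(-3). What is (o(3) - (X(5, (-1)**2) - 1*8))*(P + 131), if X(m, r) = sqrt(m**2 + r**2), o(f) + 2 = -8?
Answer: -148 - 74*sqrt(26) ≈ -525.33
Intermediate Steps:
o(f) = -10 (o(f) = -2 - 8 = -10)
P = -57 (P = -3 + (3*6)*(-3) = -3 + 18*(-3) = -3 - 54 = -57)
(o(3) - (X(5, (-1)**2) - 1*8))*(P + 131) = (-10 - (sqrt(5**2 + ((-1)**2)**2) - 1*8))*(-57 + 131) = (-10 - (sqrt(25 + 1**2) - 8))*74 = (-10 - (sqrt(25 + 1) - 8))*74 = (-10 - (sqrt(26) - 8))*74 = (-10 - (-8 + sqrt(26)))*74 = (-10 + (8 - sqrt(26)))*74 = (-2 - sqrt(26))*74 = -148 - 74*sqrt(26)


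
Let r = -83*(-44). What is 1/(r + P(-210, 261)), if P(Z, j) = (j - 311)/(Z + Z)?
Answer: 42/153389 ≈ 0.00027381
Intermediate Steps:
P(Z, j) = (-311 + j)/(2*Z) (P(Z, j) = (-311 + j)/((2*Z)) = (-311 + j)*(1/(2*Z)) = (-311 + j)/(2*Z))
r = 3652
1/(r + P(-210, 261)) = 1/(3652 + (1/2)*(-311 + 261)/(-210)) = 1/(3652 + (1/2)*(-1/210)*(-50)) = 1/(3652 + 5/42) = 1/(153389/42) = 42/153389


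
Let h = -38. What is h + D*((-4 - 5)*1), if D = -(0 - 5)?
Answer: -83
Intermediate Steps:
D = 5 (D = -1*(-5) = 5)
h + D*((-4 - 5)*1) = -38 + 5*((-4 - 5)*1) = -38 + 5*(-9*1) = -38 + 5*(-9) = -38 - 45 = -83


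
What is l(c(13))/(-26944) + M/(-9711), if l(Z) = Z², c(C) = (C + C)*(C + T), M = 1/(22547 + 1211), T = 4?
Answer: -5634149726297/777044543184 ≈ -7.2507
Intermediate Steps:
M = 1/23758 ≈ 4.2091e-5
c(C) = 2*C*(4 + C) (c(C) = (C + C)*(C + 4) = (2*C)*(4 + C) = 2*C*(4 + C))
l(c(13))/(-26944) + M/(-9711) = (2*13*(4 + 13))²/(-26944) + (1/23758)/(-9711) = (2*13*17)²*(-1/26944) + (1/23758)*(-1/9711) = 442²*(-1/26944) - 1/230713938 = 195364*(-1/26944) - 1/230713938 = -48841/6736 - 1/230713938 = -5634149726297/777044543184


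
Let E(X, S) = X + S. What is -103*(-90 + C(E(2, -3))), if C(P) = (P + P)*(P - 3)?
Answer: 8446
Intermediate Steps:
E(X, S) = S + X
C(P) = 2*P*(-3 + P) (C(P) = (2*P)*(-3 + P) = 2*P*(-3 + P))
-103*(-90 + C(E(2, -3))) = -103*(-90 + 2*(-3 + 2)*(-3 + (-3 + 2))) = -103*(-90 + 2*(-1)*(-3 - 1)) = -103*(-90 + 2*(-1)*(-4)) = -103*(-90 + 8) = -103*(-82) = 8446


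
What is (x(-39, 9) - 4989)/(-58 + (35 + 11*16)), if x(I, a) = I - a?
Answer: -1679/51 ≈ -32.922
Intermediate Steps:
(x(-39, 9) - 4989)/(-58 + (35 + 11*16)) = ((-39 - 1*9) - 4989)/(-58 + (35 + 11*16)) = ((-39 - 9) - 4989)/(-58 + (35 + 176)) = (-48 - 4989)/(-58 + 211) = -5037/153 = -5037*1/153 = -1679/51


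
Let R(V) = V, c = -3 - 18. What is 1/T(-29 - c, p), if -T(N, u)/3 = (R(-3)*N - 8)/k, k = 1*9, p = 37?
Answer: -3/16 ≈ -0.18750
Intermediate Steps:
c = -21
k = 9
T(N, u) = 8/3 + N (T(N, u) = -3*(-3*N - 8)/9 = -3*(-8 - 3*N)/9 = -3*(-8/9 - N/3) = 8/3 + N)
1/T(-29 - c, p) = 1/(8/3 + (-29 - 1*(-21))) = 1/(8/3 + (-29 + 21)) = 1/(8/3 - 8) = 1/(-16/3) = -3/16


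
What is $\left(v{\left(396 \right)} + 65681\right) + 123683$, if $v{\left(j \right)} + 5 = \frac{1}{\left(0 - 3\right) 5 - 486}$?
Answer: $\frac{94868858}{501} \approx 1.8936 \cdot 10^{5}$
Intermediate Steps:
$v{\left(j \right)} = - \frac{2506}{501}$ ($v{\left(j \right)} = -5 + \frac{1}{\left(0 - 3\right) 5 - 486} = -5 + \frac{1}{\left(-3\right) 5 - 486} = -5 + \frac{1}{-15 - 486} = -5 + \frac{1}{-501} = -5 - \frac{1}{501} = - \frac{2506}{501}$)
$\left(v{\left(396 \right)} + 65681\right) + 123683 = \left(- \frac{2506}{501} + 65681\right) + 123683 = \frac{32903675}{501} + 123683 = \frac{94868858}{501}$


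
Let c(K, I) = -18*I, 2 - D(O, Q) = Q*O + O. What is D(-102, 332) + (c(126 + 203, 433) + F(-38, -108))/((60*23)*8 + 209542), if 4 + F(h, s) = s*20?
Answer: 3746359709/110291 ≈ 33968.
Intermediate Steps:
D(O, Q) = 2 - O - O*Q (D(O, Q) = 2 - (Q*O + O) = 2 - (O*Q + O) = 2 - (O + O*Q) = 2 + (-O - O*Q) = 2 - O - O*Q)
F(h, s) = -4 + 20*s (F(h, s) = -4 + s*20 = -4 + 20*s)
D(-102, 332) + (c(126 + 203, 433) + F(-38, -108))/((60*23)*8 + 209542) = (2 - 1*(-102) - 1*(-102)*332) + (-18*433 + (-4 + 20*(-108)))/((60*23)*8 + 209542) = (2 + 102 + 33864) + (-7794 + (-4 - 2160))/(1380*8 + 209542) = 33968 + (-7794 - 2164)/(11040 + 209542) = 33968 - 9958/220582 = 33968 - 9958*1/220582 = 33968 - 4979/110291 = 3746359709/110291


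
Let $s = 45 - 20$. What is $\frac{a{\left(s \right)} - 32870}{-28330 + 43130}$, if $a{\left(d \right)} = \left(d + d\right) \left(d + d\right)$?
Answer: $- \frac{3037}{1480} \approx -2.052$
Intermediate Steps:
$s = 25$ ($s = 45 - 20 = 25$)
$a{\left(d \right)} = 4 d^{2}$ ($a{\left(d \right)} = 2 d 2 d = 4 d^{2}$)
$\frac{a{\left(s \right)} - 32870}{-28330 + 43130} = \frac{4 \cdot 25^{2} - 32870}{-28330 + 43130} = \frac{4 \cdot 625 - 32870}{14800} = \left(2500 - 32870\right) \frac{1}{14800} = \left(-30370\right) \frac{1}{14800} = - \frac{3037}{1480}$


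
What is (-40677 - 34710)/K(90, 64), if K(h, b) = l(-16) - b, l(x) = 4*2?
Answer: 75387/56 ≈ 1346.2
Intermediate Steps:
l(x) = 8
K(h, b) = 8 - b
(-40677 - 34710)/K(90, 64) = (-40677 - 34710)/(8 - 1*64) = -75387/(8 - 64) = -75387/(-56) = -75387*(-1/56) = 75387/56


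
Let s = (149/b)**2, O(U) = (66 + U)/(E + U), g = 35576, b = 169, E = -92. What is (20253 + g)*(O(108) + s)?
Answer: 148639967035/228488 ≈ 6.5054e+5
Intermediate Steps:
O(U) = (66 + U)/(-92 + U)
s = 22201/28561 (s = (149/169)**2 = 22201/28561 ≈ 0.77732)
(20253 + g)*(O(108) + s) = (20253 + 35576)*((66 + 108)/(-92 + 108) + 22201/28561) = 55829*(174/16 + 22201/28561) = 55829*((1/16)*174 + 22201/28561) = 55829*(87/8 + 22201/28561) = 55829*(2662415/228488) = 148639967035/228488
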